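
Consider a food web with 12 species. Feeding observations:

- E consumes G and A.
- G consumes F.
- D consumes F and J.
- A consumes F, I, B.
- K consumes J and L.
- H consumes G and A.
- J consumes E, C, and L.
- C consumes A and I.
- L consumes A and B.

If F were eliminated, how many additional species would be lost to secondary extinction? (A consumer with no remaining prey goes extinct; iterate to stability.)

1

Remove F.
Round 1: G (all prey gone) → extinct.
No further losses. Total secondary extinctions: 1.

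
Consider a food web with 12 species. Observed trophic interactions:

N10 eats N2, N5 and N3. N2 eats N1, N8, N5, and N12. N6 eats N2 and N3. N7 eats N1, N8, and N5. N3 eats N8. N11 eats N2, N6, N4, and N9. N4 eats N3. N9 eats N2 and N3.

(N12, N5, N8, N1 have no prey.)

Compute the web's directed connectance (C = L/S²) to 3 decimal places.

C = 0.139

The web has S = 12 species and L = 20 feeding links.
C = L / S² = 20 / 144 = 0.1389 ≈ 0.139.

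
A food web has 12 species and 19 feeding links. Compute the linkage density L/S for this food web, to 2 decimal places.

L/S = 1.58

There are L = 19 links among S = 12 species.
L/S = 19/12 = 1.5833 ≈ 1.58.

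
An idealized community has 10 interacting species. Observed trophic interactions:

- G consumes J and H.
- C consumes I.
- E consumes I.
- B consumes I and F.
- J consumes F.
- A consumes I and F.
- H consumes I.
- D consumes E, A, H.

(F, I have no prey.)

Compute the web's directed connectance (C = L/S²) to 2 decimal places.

C = 0.13

The web has S = 10 species and L = 13 feeding links.
C = L / S² = 13 / 100 = 0.1300 ≈ 0.13.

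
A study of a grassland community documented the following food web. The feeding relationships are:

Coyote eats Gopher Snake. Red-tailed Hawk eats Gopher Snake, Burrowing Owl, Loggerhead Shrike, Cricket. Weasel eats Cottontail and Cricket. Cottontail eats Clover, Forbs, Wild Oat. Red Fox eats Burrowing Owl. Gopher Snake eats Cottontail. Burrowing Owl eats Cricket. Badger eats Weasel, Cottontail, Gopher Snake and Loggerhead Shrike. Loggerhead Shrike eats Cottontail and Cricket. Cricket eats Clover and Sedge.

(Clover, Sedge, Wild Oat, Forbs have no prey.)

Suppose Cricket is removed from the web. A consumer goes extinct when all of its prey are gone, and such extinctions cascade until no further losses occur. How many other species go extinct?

2

Remove Cricket.
Round 1: Burrowing Owl (all prey gone) → extinct.
Round 2: Red Fox (all prey gone) → extinct.
No further losses. Total secondary extinctions: 2.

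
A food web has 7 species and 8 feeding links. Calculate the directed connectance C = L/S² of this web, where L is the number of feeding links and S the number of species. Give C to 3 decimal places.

The web has S = 7 species and L = 8 feeding links.
C = L / S² = 8 / 49 = 0.1633 ≈ 0.163.

C = 0.163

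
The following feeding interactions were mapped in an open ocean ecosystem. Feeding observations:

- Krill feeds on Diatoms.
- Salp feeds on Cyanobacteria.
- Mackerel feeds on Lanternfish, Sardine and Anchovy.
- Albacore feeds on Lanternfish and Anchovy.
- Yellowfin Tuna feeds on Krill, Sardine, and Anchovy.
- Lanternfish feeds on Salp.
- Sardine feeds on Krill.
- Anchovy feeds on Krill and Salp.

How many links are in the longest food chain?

3 links

One longest chain: Diatoms → Krill → Anchovy → Yellowfin Tuna.
It has 4 species and 3 links.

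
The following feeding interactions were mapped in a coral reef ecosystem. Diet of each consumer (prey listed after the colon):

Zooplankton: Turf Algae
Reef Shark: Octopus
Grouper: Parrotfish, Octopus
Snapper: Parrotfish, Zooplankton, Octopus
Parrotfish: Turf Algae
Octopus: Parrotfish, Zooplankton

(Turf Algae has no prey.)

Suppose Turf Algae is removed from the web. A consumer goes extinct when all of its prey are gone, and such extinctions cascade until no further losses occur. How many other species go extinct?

Remove Turf Algae.
Round 1: Parrotfish (all prey gone), Zooplankton (all prey gone) → extinct.
Round 2: Octopus (all prey gone) → extinct.
Round 3: Snapper (all prey gone), Reef Shark (all prey gone), Grouper (all prey gone) → extinct.
No further losses. Total secondary extinctions: 6.

6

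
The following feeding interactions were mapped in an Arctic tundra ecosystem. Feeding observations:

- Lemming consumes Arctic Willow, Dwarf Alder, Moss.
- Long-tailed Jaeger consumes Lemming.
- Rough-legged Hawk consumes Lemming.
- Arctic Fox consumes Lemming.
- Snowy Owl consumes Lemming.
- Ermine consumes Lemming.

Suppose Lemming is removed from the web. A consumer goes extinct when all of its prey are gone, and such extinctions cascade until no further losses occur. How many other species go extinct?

5

Remove Lemming.
Round 1: Snowy Owl (all prey gone), Long-tailed Jaeger (all prey gone), Rough-legged Hawk (all prey gone), Arctic Fox (all prey gone), Ermine (all prey gone) → extinct.
No further losses. Total secondary extinctions: 5.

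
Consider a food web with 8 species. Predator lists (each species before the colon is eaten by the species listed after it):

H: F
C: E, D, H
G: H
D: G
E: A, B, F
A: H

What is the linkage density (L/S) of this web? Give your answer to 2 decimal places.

There are L = 10 links among S = 8 species.
L/S = 10/8 = 1.2500 ≈ 1.25.

L/S = 1.25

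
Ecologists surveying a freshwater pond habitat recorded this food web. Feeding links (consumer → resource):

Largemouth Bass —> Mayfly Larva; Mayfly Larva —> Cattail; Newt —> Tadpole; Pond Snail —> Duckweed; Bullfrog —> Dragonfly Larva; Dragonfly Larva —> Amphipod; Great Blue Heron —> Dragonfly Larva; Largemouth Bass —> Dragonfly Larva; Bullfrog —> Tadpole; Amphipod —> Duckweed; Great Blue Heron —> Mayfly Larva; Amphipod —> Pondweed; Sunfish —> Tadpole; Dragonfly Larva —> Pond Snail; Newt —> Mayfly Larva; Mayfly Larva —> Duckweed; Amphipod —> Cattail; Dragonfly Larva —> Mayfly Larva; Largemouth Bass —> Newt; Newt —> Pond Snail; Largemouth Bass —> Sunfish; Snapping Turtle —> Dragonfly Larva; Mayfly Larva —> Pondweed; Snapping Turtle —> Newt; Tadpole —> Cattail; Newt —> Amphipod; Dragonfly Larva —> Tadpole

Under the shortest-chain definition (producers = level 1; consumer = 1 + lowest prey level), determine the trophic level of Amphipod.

Trophic level 2

Duckweed is a producer → level 1.
Amphipod eats Duckweed → level 2.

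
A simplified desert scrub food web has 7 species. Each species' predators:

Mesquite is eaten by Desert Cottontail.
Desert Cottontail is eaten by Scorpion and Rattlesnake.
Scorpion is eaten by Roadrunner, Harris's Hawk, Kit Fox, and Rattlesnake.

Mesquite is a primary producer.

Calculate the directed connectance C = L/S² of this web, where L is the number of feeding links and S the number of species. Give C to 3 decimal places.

The web has S = 7 species and L = 7 feeding links.
C = L / S² = 7 / 49 = 0.1429 ≈ 0.143.

C = 0.143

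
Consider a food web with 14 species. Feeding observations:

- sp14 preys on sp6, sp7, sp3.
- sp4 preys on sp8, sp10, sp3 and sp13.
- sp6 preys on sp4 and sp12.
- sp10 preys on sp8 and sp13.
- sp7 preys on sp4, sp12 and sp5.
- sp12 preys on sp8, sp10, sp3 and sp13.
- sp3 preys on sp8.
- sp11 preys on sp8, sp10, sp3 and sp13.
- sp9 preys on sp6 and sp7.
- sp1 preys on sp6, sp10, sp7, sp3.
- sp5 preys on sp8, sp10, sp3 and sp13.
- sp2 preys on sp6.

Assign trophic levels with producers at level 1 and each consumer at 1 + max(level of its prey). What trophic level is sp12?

Trophic level 3

sp13 is a producer → level 1.
sp10 eats sp13 (level 1); other prey at levels: sp8 1 → level 2.
sp12 eats sp10 (level 2); other prey at levels: sp13 1, sp8 1, sp3 2 → level 3.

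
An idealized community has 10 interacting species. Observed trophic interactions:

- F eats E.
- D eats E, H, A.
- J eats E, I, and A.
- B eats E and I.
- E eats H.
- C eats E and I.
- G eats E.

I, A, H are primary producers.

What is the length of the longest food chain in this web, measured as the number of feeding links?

One longest chain: H → E → B.
It has 3 species and 2 links.

2 links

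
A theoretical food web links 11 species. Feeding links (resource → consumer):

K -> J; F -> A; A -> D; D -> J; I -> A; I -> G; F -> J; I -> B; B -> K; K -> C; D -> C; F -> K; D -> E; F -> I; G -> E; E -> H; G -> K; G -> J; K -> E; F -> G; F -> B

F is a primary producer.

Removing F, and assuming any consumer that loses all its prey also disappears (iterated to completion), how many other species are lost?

10

Remove F.
Round 1: I (all prey gone) → extinct.
Round 2: A (all prey gone), G (all prey gone), B (all prey gone) → extinct.
Round 3: K (all prey gone), D (all prey gone) → extinct.
Round 4: J (all prey gone), E (all prey gone), C (all prey gone) → extinct.
Round 5: H (all prey gone) → extinct.
No further losses. Total secondary extinctions: 10.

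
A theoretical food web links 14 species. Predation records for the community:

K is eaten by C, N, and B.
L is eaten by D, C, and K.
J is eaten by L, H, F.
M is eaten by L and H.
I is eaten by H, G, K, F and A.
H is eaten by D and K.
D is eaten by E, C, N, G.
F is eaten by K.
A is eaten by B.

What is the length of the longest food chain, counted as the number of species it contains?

One longest chain: I → H → K → B.
It has 4 species and 3 links.

4 species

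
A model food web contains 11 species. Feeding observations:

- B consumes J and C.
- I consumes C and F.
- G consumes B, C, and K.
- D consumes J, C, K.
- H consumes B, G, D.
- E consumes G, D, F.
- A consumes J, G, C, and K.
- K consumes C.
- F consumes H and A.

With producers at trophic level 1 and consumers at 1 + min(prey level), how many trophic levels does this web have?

3

Producers (level 1): C, J.
Following each consumer down to its lowest-level prey: C → B → H (levels 1 through 3).
All prey of H (B 2, G 2, D 2) are at level 2 or above, so H is at level 1 + 2 = 3.
Every consumer has at least one prey at level 2 or below, so none exceeds level 3.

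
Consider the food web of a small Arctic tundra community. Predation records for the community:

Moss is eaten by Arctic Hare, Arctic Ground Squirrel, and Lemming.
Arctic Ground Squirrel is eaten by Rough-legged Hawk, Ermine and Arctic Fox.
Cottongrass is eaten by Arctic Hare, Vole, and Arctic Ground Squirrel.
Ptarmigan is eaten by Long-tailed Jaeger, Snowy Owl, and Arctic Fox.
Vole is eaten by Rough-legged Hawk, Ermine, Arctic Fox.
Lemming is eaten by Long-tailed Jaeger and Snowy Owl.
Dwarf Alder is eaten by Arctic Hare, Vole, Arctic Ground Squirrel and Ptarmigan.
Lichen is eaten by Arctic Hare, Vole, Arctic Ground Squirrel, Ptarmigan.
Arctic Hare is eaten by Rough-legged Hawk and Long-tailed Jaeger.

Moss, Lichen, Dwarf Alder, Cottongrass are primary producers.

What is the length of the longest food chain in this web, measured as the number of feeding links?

2 links

One longest chain: Moss → Arctic Ground Squirrel → Ermine.
It has 3 species and 2 links.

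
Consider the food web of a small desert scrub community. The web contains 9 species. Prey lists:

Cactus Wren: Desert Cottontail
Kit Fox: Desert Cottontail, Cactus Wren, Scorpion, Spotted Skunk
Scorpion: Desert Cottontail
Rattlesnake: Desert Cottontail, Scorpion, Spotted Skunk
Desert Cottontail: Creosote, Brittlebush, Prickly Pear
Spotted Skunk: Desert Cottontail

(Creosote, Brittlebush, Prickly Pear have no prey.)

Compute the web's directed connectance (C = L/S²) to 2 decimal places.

C = 0.16

The web has S = 9 species and L = 13 feeding links.
C = L / S² = 13 / 81 = 0.1605 ≈ 0.16.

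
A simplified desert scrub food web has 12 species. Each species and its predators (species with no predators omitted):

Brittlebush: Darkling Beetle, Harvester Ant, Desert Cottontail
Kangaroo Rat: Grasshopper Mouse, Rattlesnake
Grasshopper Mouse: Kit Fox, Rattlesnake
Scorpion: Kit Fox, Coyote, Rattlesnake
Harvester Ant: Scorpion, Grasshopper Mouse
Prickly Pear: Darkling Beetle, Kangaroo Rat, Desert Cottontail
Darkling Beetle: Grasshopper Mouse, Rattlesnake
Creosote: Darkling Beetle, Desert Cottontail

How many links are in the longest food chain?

3 links

One longest chain: Brittlebush → Darkling Beetle → Grasshopper Mouse → Kit Fox.
It has 4 species and 3 links.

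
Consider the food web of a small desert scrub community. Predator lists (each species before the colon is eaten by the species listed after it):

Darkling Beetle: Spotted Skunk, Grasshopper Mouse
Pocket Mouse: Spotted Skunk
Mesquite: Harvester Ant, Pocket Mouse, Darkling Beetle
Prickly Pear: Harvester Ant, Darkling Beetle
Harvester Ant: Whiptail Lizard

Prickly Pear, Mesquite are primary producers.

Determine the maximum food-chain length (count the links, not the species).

2 links

One longest chain: Prickly Pear → Harvester Ant → Whiptail Lizard.
It has 3 species and 2 links.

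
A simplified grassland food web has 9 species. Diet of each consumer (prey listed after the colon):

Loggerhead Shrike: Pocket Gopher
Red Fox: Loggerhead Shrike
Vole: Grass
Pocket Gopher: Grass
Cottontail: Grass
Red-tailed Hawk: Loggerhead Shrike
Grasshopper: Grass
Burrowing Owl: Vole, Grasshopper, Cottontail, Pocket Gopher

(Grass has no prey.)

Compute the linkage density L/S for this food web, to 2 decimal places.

There are L = 11 links among S = 9 species.
L/S = 11/9 = 1.2222 ≈ 1.22.

L/S = 1.22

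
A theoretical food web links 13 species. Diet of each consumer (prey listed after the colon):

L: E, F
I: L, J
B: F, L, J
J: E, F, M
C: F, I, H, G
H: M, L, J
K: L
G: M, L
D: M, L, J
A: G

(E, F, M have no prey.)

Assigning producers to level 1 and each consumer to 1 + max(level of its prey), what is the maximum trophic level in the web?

4

Producers (level 1): E, F, M.
E → L → H → C gives C level 4.
No species has a prey at level 4, so no species reaches level 5.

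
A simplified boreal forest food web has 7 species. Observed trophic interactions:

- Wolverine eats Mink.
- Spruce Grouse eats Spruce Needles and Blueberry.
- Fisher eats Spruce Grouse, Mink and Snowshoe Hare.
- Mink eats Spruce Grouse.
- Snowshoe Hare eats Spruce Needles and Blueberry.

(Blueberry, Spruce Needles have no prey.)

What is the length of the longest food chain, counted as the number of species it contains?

One longest chain: Blueberry → Spruce Grouse → Mink → Wolverine.
It has 4 species and 3 links.

4 species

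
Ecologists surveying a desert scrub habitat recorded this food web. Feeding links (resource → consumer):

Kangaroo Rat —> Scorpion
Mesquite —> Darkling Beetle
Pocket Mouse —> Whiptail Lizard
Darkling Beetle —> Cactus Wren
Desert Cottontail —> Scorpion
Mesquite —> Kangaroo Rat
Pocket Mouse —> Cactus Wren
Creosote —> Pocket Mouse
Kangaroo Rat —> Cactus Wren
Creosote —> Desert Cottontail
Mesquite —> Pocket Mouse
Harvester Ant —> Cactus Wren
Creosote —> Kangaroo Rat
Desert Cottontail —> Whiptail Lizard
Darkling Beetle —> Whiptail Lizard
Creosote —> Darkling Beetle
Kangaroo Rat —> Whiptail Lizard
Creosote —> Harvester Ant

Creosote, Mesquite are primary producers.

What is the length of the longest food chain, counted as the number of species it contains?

3 species

One longest chain: Creosote → Harvester Ant → Cactus Wren.
It has 3 species and 2 links.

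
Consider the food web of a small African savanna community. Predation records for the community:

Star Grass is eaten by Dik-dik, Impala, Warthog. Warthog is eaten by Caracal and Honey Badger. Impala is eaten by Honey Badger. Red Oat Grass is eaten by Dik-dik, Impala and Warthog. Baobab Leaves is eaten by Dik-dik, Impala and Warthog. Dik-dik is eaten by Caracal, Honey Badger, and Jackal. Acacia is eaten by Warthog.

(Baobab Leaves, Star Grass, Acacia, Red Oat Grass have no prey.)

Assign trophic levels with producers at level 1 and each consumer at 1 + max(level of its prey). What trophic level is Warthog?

Trophic level 2

Baobab Leaves is a producer → level 1.
Warthog eats Baobab Leaves (level 1); other prey at levels: Star Grass 1, Acacia 1, Red Oat Grass 1 → level 2.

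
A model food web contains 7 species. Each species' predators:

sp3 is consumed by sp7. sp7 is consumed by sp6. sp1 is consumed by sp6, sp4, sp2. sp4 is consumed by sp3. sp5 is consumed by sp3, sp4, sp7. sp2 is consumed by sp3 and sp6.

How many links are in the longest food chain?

One longest chain: sp1 → sp4 → sp3 → sp7 → sp6.
It has 5 species and 4 links.

4 links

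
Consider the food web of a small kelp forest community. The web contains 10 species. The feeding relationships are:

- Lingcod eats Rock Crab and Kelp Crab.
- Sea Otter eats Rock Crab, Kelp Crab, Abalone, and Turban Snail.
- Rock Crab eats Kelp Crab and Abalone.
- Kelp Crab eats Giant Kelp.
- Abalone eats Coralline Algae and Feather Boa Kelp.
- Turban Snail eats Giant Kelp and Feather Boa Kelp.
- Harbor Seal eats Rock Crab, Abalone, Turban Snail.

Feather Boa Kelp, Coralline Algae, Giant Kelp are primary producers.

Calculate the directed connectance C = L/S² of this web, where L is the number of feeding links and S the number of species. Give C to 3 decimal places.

C = 0.160

The web has S = 10 species and L = 16 feeding links.
C = L / S² = 16 / 100 = 0.1600 ≈ 0.160.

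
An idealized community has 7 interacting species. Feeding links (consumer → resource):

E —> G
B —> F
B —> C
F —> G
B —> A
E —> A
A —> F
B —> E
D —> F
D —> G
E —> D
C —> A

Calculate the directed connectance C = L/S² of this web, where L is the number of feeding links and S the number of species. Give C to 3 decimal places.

The web has S = 7 species and L = 12 feeding links.
C = L / S² = 12 / 49 = 0.2449 ≈ 0.245.

C = 0.245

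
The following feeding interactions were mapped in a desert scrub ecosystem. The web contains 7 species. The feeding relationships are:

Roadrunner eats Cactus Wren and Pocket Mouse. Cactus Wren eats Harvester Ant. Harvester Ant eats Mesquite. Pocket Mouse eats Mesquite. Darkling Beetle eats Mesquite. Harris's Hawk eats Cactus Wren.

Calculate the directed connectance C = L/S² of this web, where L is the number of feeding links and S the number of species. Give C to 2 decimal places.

The web has S = 7 species and L = 7 feeding links.
C = L / S² = 7 / 49 = 0.1429 ≈ 0.14.

C = 0.14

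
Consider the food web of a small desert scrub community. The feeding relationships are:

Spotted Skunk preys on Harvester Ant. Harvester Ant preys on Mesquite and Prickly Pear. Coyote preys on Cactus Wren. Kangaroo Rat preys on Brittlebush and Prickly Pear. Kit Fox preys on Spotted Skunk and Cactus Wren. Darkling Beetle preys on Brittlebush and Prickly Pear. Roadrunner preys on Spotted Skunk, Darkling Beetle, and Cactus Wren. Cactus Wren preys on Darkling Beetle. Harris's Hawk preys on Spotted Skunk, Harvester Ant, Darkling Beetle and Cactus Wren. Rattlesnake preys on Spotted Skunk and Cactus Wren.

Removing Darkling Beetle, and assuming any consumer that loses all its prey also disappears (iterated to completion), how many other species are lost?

Remove Darkling Beetle.
Round 1: Cactus Wren (all prey gone) → extinct.
Round 2: Coyote (all prey gone) → extinct.
No further losses. Total secondary extinctions: 2.

2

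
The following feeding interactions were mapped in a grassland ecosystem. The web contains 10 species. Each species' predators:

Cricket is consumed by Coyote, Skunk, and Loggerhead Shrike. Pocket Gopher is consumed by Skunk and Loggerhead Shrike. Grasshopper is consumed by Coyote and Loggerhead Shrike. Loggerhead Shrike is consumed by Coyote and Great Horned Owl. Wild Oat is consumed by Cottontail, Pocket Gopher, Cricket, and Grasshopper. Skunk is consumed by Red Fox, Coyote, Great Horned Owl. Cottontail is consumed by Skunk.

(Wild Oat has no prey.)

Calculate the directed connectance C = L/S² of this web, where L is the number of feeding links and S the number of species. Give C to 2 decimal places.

The web has S = 10 species and L = 17 feeding links.
C = L / S² = 17 / 100 = 0.1700 ≈ 0.17.

C = 0.17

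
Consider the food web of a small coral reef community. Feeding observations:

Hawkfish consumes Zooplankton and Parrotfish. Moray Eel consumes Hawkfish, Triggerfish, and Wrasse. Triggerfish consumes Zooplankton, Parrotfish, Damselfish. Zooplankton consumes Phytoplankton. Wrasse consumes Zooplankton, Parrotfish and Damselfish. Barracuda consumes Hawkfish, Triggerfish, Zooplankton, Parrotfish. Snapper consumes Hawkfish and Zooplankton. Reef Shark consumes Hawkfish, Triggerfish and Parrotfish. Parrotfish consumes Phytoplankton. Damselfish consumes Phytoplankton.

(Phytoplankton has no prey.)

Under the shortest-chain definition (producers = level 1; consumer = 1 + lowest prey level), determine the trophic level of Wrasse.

Phytoplankton is a producer → level 1.
Zooplankton eats Phytoplankton → level 2.
Wrasse eats Zooplankton → level 3.
No prey of Wrasse is below level 2, so 3 is the minimum.

Trophic level 3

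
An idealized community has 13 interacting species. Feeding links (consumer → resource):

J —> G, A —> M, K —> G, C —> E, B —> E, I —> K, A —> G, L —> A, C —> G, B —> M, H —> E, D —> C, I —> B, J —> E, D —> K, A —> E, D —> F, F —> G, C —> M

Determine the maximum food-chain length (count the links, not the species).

2 links

One longest chain: M → B → I.
It has 3 species and 2 links.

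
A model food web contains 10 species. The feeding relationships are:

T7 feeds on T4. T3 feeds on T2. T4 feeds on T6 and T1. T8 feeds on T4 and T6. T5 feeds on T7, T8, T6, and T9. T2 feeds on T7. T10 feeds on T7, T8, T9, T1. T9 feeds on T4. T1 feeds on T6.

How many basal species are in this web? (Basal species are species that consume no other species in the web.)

Basal species (no prey listed): T6.
Count: 1.

1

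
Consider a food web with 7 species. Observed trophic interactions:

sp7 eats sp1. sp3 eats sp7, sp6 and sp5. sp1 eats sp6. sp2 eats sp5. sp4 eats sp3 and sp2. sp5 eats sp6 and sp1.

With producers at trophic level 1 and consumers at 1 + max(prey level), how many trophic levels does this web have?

Producers (level 1): sp6.
sp6 → sp1 → sp5 → sp2 → sp4 gives sp4 level 5.
No species has a prey at level 5, so no species reaches level 6.

5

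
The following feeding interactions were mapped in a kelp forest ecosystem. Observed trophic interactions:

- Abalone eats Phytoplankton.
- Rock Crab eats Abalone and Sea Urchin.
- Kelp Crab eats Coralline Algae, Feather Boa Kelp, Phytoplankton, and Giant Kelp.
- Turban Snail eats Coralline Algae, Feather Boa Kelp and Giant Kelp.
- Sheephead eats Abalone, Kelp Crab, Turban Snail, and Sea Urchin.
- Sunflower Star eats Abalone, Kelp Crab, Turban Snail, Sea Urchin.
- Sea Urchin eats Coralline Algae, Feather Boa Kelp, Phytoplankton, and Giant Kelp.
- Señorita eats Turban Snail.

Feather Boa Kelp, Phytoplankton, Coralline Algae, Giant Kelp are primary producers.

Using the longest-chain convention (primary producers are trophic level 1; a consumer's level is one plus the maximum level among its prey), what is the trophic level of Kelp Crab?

Feather Boa Kelp is a producer → level 1.
Kelp Crab eats Feather Boa Kelp (level 1); other prey at levels: Phytoplankton 1, Coralline Algae 1, Giant Kelp 1 → level 2.

Trophic level 2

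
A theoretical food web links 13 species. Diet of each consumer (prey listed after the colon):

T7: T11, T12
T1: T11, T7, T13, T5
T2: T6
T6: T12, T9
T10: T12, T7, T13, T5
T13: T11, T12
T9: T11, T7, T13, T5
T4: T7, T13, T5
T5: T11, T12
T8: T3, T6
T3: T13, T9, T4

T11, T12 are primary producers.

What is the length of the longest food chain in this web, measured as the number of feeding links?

4 links

One longest chain: T11 → T7 → T9 → T6 → T2.
It has 5 species and 4 links.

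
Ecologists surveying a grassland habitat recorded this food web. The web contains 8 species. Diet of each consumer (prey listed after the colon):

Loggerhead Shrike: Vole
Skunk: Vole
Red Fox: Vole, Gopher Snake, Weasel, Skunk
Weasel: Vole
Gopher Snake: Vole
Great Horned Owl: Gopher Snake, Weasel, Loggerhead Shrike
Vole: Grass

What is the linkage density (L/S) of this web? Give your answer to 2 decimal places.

There are L = 12 links among S = 8 species.
L/S = 12/8 = 1.5000 ≈ 1.50.

L/S = 1.50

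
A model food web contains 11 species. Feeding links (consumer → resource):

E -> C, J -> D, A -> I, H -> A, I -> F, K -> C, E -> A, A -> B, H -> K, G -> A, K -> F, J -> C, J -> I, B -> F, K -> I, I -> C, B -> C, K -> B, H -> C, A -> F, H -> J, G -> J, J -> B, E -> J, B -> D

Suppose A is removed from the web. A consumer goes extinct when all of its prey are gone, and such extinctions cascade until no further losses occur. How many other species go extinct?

0

Remove A.
Every predator of it retains at least one other prey: H still has C, J, K; E still has C, J; G still has J.
No consumer loses all prey, so no secondary extinctions occur.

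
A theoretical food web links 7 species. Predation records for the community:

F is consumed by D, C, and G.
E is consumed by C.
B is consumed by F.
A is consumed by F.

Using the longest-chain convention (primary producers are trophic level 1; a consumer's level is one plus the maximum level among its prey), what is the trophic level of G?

B is a producer → level 1.
F eats B (level 1); other prey at levels: A 1 → level 2.
G eats F → level 3.

Trophic level 3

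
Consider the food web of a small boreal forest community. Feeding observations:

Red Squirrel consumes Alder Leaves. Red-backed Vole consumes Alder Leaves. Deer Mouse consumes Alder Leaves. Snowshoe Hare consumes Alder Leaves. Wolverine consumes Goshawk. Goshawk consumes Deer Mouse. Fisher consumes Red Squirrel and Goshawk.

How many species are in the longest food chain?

4 species

One longest chain: Alder Leaves → Deer Mouse → Goshawk → Wolverine.
It has 4 species and 3 links.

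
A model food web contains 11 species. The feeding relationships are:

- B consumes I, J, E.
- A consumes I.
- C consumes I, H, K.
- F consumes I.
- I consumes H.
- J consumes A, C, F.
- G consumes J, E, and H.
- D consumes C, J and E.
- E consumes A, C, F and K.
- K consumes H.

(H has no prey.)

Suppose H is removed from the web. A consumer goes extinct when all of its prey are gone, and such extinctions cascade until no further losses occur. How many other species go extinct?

Remove H.
Round 1: I (all prey gone), K (all prey gone) → extinct.
Round 2: F (all prey gone), C (all prey gone), A (all prey gone) → extinct.
Round 3: J (all prey gone), E (all prey gone) → extinct.
Round 4: D (all prey gone), B (all prey gone), G (all prey gone) → extinct.
No further losses. Total secondary extinctions: 10.

10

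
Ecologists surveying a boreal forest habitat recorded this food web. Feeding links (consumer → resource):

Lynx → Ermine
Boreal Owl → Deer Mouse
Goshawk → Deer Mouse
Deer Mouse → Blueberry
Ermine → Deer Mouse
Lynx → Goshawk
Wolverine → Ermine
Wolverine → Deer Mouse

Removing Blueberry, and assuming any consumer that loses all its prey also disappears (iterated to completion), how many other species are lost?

6

Remove Blueberry.
Round 1: Deer Mouse (all prey gone) → extinct.
Round 2: Ermine (all prey gone), Goshawk (all prey gone), Boreal Owl (all prey gone) → extinct.
Round 3: Lynx (all prey gone), Wolverine (all prey gone) → extinct.
No further losses. Total secondary extinctions: 6.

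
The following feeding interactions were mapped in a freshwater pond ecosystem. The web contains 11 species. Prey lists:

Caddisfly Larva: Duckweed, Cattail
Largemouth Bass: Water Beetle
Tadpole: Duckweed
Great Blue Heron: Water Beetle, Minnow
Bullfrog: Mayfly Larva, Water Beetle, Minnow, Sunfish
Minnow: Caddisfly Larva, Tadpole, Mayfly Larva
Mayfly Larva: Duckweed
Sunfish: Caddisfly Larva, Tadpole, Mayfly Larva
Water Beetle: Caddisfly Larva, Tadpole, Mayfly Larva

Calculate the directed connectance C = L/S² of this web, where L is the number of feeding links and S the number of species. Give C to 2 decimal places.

The web has S = 11 species and L = 20 feeding links.
C = L / S² = 20 / 121 = 0.1653 ≈ 0.17.

C = 0.17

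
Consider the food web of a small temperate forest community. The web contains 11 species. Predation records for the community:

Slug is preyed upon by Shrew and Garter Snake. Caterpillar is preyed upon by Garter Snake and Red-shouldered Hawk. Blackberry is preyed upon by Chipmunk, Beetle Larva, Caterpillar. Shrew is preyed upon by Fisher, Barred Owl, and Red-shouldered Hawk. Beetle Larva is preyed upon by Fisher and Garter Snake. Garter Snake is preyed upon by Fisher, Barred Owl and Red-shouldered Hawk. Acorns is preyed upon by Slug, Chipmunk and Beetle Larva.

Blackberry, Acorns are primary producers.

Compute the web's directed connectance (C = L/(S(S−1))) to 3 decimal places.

C = 0.164

The web has S = 11 species and L = 18 feeding links.
C = L / (S(S−1)) = 18 / 110 = 0.1636 ≈ 0.164.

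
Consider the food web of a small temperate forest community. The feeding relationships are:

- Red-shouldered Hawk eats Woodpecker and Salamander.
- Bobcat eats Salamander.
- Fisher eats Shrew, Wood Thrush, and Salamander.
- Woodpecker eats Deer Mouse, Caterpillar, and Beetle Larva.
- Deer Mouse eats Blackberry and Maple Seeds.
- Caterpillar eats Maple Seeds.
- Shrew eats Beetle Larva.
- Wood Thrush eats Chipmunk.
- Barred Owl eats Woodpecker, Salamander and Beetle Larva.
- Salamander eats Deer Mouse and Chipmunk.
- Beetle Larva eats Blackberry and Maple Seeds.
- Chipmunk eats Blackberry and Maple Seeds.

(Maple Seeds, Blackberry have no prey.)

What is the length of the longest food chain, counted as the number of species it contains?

One longest chain: Maple Seeds → Chipmunk → Salamander → Fisher.
It has 4 species and 3 links.

4 species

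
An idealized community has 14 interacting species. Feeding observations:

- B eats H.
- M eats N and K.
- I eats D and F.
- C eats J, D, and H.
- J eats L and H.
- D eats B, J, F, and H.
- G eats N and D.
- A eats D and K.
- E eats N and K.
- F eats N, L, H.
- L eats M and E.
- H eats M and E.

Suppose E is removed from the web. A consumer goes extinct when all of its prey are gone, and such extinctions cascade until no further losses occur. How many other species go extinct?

0

Remove E.
Every predator of it retains at least one other prey: H still has M; L still has M.
No consumer loses all prey, so no secondary extinctions occur.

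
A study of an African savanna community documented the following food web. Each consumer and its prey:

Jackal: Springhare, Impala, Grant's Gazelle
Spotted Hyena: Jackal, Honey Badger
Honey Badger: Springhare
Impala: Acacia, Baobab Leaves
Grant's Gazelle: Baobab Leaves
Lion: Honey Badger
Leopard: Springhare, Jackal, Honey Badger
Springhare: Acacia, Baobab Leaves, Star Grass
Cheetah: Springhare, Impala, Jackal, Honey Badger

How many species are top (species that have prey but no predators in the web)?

Top species (has prey, but nothing eats it): Cheetah, Leopard, Spotted Hyena, Lion.
Count: 4.

4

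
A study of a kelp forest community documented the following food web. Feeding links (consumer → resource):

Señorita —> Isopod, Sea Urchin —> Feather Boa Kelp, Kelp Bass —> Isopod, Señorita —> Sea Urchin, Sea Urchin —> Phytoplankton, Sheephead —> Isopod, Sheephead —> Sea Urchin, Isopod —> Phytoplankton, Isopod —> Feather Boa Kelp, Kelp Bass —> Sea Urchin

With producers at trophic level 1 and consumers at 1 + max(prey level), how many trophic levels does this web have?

Producers (level 1): Phytoplankton, Feather Boa Kelp.
Phytoplankton → Isopod → Kelp Bass gives Kelp Bass level 3.
No species has a prey at level 3, so no species reaches level 4.

3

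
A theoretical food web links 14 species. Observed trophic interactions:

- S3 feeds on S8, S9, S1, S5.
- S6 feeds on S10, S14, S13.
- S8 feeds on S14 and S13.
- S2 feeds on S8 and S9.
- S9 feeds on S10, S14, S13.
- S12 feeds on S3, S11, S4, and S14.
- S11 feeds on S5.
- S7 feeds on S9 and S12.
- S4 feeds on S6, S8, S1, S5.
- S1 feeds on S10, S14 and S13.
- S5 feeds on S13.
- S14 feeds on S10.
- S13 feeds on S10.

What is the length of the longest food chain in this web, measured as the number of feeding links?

One longest chain: S10 → S13 → S5 → S11 → S12 → S7.
It has 6 species and 5 links.

5 links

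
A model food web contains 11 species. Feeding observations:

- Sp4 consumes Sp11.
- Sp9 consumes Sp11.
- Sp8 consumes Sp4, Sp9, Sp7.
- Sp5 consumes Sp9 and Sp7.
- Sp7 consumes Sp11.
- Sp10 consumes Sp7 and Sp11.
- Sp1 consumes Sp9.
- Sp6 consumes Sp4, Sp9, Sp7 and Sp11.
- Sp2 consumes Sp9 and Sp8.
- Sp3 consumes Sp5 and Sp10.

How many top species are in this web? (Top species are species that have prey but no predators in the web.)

4

Top species (has prey, but nothing eats it): Sp6, Sp1, Sp3, Sp2.
Count: 4.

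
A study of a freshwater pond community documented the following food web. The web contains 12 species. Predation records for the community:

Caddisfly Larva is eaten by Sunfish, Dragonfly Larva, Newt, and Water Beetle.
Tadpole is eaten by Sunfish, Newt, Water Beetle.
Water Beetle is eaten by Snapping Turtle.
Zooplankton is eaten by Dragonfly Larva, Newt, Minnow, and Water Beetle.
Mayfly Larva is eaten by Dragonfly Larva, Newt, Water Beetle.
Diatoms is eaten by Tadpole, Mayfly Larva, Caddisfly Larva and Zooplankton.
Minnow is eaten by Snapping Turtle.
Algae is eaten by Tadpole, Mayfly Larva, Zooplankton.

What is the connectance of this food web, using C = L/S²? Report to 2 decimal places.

C = 0.16

The web has S = 12 species and L = 23 feeding links.
C = L / S² = 23 / 144 = 0.1597 ≈ 0.16.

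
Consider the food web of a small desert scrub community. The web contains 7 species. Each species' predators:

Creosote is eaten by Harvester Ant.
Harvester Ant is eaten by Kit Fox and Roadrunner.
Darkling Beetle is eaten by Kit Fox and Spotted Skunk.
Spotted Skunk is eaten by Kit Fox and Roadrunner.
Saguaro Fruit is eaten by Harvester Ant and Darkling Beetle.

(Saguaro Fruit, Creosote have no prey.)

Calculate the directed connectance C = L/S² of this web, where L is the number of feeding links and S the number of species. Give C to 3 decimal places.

The web has S = 7 species and L = 9 feeding links.
C = L / S² = 9 / 49 = 0.1837 ≈ 0.184.

C = 0.184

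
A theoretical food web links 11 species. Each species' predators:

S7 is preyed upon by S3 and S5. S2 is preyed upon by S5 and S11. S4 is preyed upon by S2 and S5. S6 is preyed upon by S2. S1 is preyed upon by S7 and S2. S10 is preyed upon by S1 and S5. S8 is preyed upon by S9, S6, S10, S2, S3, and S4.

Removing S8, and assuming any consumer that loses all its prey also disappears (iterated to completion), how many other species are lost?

Remove S8.
Round 1: S9 (all prey gone), S4 (all prey gone), S10 (all prey gone), S6 (all prey gone) → extinct.
Round 2: S1 (all prey gone) → extinct.
Round 3: S2 (all prey gone), S7 (all prey gone) → extinct.
Round 4: S5 (all prey gone), S11 (all prey gone), S3 (all prey gone) → extinct.
No further losses. Total secondary extinctions: 10.

10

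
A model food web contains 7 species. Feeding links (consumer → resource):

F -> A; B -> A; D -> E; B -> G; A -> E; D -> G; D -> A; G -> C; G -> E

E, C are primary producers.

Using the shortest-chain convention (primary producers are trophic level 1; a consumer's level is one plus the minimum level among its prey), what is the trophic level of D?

Trophic level 2

E is a producer → level 1.
D eats E → level 2.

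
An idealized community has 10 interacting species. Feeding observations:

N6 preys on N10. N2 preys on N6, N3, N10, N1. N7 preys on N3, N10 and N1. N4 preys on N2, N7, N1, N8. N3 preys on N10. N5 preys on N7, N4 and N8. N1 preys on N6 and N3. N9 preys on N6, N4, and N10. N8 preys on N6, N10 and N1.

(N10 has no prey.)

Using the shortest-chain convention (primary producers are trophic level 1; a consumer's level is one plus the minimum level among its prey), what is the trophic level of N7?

N10 is a producer → level 1.
N7 eats N10 → level 2.

Trophic level 2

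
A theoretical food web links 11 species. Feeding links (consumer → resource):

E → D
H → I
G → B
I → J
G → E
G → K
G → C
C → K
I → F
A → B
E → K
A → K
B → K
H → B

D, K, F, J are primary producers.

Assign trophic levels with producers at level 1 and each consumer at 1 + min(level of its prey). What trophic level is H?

Trophic level 3

K is a producer → level 1.
B eats K → level 2.
H eats B → level 3.
No prey of H is below level 2, so 3 is the minimum.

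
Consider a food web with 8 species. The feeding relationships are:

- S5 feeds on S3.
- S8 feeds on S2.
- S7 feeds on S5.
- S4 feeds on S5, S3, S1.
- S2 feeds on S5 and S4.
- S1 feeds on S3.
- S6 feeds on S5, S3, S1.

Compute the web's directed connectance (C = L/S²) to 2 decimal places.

The web has S = 8 species and L = 12 feeding links.
C = L / S² = 12 / 64 = 0.1875 ≈ 0.19.

C = 0.19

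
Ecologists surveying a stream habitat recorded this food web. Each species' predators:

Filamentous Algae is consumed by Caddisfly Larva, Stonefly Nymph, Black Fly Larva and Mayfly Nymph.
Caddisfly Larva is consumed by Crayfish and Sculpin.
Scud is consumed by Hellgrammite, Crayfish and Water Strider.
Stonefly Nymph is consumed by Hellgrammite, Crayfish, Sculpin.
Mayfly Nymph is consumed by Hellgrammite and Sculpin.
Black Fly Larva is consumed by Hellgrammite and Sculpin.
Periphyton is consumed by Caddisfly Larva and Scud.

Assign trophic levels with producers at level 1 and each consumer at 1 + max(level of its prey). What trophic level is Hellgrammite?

Trophic level 3

Filamentous Algae is a producer → level 1.
Mayfly Nymph eats Filamentous Algae → level 2.
Hellgrammite eats Mayfly Nymph (level 2); other prey at levels: Stonefly Nymph 2, Scud 2, Black Fly Larva 2 → level 3.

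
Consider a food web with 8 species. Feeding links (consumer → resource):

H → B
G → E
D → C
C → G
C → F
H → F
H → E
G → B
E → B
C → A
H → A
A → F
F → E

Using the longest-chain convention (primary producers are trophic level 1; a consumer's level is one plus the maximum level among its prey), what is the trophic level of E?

B is a producer → level 1.
E eats B → level 2.

Trophic level 2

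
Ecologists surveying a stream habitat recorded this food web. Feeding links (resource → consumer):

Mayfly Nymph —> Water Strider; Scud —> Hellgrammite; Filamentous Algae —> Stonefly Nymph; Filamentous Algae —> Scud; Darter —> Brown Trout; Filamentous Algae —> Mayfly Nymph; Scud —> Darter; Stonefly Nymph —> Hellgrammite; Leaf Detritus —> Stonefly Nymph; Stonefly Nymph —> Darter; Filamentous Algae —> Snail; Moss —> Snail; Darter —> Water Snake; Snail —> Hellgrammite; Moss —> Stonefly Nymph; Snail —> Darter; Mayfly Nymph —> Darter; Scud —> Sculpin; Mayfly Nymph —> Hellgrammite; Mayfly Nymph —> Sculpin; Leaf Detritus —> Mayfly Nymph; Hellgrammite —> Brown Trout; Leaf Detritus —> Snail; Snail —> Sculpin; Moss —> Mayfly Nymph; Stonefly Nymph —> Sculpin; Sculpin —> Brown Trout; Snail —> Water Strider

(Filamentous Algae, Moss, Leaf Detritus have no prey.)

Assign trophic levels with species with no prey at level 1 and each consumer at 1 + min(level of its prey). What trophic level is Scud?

Trophic level 2

Filamentous Algae has no prey (basal) → level 1.
Scud eats Filamentous Algae → level 2.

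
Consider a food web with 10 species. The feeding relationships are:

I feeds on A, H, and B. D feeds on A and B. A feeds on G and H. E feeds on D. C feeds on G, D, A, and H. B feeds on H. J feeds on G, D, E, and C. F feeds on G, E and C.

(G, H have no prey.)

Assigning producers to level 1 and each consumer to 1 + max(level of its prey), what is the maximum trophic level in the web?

Producers (level 1): G, H.
H → B → D → E → J gives J level 5.
No species has a prey at level 5, so no species reaches level 6.

5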